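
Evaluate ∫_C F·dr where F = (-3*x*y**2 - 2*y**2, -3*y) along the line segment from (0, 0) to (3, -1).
-41/4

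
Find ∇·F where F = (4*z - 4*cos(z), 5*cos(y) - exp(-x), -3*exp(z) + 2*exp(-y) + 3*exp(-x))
-3*exp(z) - 5*sin(y)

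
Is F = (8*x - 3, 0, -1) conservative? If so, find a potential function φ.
Yes, F is conservative. φ = 4*x**2 - 3*x - z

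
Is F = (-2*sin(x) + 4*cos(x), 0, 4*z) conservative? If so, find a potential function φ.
Yes, F is conservative. φ = 2*z**2 + 4*sin(x) + 2*cos(x)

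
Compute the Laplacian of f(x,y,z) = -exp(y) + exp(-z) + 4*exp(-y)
-exp(y) + exp(-z) + 4*exp(-y)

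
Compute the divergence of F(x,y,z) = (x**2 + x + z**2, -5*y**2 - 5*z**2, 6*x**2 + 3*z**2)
2*x - 10*y + 6*z + 1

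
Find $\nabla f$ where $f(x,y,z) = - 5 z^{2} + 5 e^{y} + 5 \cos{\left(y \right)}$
(0, 5*exp(y) - 5*sin(y), -10*z)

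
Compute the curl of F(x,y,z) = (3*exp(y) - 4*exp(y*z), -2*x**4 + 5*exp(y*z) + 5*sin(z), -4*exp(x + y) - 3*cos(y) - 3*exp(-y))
(-5*y*exp(y*z) - 4*exp(x + y) + 3*sin(y) - 5*cos(z) + 3*exp(-y), -4*y*exp(y*z) + 4*exp(x + y), -8*x**3 + 4*z*exp(y*z) - 3*exp(y))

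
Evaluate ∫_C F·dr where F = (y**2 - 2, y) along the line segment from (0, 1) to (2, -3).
14/3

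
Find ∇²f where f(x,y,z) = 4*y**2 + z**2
10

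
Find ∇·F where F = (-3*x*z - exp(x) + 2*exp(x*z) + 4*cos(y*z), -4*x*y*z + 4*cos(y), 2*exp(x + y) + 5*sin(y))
-4*x*z + 2*z*exp(x*z) - 3*z - exp(x) - 4*sin(y)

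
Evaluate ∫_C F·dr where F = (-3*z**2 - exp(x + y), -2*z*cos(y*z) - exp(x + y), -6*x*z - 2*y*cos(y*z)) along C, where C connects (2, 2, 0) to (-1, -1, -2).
-2*sin(2) - exp(-2) + 12 + exp(4)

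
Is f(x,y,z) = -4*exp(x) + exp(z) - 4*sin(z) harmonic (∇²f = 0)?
No, ∇²f = -4*exp(x) + exp(z) + 4*sin(z)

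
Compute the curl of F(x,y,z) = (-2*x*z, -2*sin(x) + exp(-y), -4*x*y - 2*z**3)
(-4*x, -2*x + 4*y, -2*cos(x))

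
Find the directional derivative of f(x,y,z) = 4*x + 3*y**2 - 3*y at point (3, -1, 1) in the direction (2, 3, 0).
-19*sqrt(13)/13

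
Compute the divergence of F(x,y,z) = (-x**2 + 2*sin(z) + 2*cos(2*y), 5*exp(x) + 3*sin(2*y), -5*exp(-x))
-2*x + 6*cos(2*y)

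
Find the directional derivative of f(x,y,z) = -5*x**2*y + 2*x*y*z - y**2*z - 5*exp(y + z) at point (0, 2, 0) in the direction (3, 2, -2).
8*sqrt(17)/17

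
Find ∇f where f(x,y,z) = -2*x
(-2, 0, 0)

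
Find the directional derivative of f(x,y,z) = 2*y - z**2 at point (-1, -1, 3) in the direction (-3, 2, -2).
16*sqrt(17)/17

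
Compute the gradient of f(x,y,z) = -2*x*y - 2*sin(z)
(-2*y, -2*x, -2*cos(z))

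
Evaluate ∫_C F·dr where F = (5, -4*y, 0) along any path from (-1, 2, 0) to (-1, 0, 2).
8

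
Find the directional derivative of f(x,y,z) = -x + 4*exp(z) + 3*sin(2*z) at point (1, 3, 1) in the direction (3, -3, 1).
sqrt(19)*(-3 + 6*cos(2) + 4*E)/19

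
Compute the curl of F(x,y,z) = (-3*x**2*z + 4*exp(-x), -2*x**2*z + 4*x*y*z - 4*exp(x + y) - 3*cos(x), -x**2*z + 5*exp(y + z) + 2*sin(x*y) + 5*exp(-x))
(2*x**2 - 4*x*y + 2*x*cos(x*y) + 5*exp(y + z), -3*x**2 + 2*x*z - 2*y*cos(x*y) + 5*exp(-x), -4*x*z + 4*y*z - 4*exp(x + y) + 3*sin(x))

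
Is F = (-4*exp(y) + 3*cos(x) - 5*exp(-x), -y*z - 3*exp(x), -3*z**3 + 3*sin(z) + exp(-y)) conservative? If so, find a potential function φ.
No, ∇×F = (y - exp(-y), 0, -3*exp(x) + 4*exp(y)) ≠ 0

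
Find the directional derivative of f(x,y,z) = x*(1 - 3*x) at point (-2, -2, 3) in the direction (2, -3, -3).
13*sqrt(22)/11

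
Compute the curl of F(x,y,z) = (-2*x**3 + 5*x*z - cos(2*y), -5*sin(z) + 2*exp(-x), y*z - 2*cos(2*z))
(z + 5*cos(z), 5*x, -2*sin(2*y) - 2*exp(-x))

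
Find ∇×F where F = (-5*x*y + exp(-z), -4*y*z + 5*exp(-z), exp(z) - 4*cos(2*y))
(4*y + 8*sin(2*y) + 5*exp(-z), -exp(-z), 5*x)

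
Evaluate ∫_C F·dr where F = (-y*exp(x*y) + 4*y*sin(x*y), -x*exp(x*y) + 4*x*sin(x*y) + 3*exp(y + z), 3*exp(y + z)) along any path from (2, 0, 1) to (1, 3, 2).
-exp(3) - 3*E - 4*cos(3) + 5 + 3*exp(5)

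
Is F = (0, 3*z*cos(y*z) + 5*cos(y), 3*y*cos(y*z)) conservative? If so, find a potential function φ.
Yes, F is conservative. φ = 5*sin(y) + 3*sin(y*z)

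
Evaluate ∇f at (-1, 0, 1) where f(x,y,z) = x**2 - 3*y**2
(-2, 0, 0)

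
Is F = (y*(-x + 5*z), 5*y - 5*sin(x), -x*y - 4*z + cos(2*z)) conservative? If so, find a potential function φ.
No, ∇×F = (-x, 6*y, x - 5*z - 5*cos(x)) ≠ 0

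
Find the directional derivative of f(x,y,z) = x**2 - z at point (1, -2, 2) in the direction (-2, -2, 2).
-sqrt(3)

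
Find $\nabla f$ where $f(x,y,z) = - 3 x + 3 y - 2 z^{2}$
(-3, 3, -4*z)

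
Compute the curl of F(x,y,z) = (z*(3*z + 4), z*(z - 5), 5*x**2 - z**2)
(5 - 2*z, -10*x + 6*z + 4, 0)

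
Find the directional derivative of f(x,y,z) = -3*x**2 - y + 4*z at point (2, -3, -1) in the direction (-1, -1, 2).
7*sqrt(6)/2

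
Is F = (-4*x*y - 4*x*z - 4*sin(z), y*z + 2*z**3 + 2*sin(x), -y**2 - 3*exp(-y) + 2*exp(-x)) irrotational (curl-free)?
No, ∇×F = (-3*y - 6*z**2 + 3*exp(-y), -4*x - 4*cos(z) + 2*exp(-x), 4*x + 2*cos(x))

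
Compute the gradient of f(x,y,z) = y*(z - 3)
(0, z - 3, y)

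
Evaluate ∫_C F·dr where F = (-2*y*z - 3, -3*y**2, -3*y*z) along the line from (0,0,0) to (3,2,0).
-17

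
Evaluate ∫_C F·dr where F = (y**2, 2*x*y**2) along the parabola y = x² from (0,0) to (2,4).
2784/35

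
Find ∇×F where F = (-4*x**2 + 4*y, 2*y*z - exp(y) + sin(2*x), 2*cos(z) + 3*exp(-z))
(-2*y, 0, 2*cos(2*x) - 4)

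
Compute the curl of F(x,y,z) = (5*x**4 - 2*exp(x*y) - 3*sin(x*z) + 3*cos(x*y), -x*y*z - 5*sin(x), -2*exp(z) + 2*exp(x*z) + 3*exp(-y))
(x*y - 3*exp(-y), -3*x*cos(x*z) - 2*z*exp(x*z), 2*x*exp(x*y) + 3*x*sin(x*y) - y*z - 5*cos(x))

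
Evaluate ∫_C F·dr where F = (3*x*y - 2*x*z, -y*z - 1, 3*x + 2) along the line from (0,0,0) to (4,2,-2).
38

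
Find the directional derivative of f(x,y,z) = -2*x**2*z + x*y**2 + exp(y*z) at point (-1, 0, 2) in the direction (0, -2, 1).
-6*sqrt(5)/5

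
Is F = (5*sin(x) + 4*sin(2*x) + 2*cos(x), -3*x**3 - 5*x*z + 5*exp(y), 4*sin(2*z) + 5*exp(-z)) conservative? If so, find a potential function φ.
No, ∇×F = (5*x, 0, -9*x**2 - 5*z) ≠ 0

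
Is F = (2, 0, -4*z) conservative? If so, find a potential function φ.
Yes, F is conservative. φ = 2*x - 2*z**2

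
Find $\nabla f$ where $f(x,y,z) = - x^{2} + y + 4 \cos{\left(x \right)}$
(-2*x - 4*sin(x), 1, 0)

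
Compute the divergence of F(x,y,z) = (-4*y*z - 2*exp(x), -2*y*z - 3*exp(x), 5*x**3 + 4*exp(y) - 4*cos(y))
-2*z - 2*exp(x)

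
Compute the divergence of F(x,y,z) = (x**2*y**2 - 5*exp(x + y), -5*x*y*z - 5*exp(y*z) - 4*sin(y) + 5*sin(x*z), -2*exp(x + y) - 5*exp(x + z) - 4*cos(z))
2*x*y**2 - 5*x*z - 5*z*exp(y*z) - 5*exp(x + y) - 5*exp(x + z) + 4*sin(z) - 4*cos(y)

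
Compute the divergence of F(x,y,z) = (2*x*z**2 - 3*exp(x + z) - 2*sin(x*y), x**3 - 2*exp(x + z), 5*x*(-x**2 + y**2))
-2*y*cos(x*y) + 2*z**2 - 3*exp(x + z)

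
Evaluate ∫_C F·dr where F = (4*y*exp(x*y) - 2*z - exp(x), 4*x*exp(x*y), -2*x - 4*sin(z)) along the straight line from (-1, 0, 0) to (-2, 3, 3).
(-exp(4) + 4 + 4*(cos(3) + 1)*exp(6) + exp(5))*exp(-6)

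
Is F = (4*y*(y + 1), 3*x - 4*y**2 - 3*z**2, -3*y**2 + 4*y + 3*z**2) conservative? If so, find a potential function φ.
No, ∇×F = (-6*y + 6*z + 4, 0, -8*y - 1) ≠ 0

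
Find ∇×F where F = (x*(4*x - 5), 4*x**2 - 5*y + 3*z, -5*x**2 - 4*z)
(-3, 10*x, 8*x)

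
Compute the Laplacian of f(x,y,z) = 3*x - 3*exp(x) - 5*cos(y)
-3*exp(x) + 5*cos(y)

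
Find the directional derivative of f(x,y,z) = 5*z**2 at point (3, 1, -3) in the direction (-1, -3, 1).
-30*sqrt(11)/11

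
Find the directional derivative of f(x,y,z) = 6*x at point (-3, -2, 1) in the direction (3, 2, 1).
9*sqrt(14)/7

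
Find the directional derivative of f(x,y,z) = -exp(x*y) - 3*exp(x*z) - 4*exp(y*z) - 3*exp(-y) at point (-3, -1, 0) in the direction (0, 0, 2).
13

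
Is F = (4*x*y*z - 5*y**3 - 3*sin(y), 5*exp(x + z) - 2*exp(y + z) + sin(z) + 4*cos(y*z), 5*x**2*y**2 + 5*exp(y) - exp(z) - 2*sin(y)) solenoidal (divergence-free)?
No, ∇·F = 4*y*z - 4*z*sin(y*z) - exp(z) - 2*exp(y + z)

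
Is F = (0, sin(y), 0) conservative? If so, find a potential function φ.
Yes, F is conservative. φ = -cos(y)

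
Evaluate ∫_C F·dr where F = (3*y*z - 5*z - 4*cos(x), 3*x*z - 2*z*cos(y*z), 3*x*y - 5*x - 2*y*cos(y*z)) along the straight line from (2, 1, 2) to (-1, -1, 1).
6*sin(1) + 6*sin(2) + 16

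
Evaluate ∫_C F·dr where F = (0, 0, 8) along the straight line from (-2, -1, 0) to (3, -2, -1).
-8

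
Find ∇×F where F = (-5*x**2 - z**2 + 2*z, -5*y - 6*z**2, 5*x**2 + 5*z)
(12*z, -10*x - 2*z + 2, 0)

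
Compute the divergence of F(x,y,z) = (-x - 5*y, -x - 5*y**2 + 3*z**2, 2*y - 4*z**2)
-10*y - 8*z - 1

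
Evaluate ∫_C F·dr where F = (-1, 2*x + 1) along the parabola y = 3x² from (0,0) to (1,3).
6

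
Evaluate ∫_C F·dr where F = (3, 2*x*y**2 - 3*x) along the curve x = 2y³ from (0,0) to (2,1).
31/6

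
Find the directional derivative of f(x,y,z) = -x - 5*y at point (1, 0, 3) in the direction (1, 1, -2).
-sqrt(6)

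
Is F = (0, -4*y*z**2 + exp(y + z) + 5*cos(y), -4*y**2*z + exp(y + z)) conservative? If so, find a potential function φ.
Yes, F is conservative. φ = -2*y**2*z**2 + exp(y + z) + 5*sin(y)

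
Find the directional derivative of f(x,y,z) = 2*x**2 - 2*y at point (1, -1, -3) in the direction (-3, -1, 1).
-10*sqrt(11)/11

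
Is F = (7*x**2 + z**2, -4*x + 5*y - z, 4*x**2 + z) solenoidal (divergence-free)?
No, ∇·F = 14*x + 6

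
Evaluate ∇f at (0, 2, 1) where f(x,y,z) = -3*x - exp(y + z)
(-3, -exp(3), -exp(3))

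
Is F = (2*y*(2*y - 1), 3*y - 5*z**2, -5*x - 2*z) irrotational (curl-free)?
No, ∇×F = (10*z, 5, 2 - 8*y)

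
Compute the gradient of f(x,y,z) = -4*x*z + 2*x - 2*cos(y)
(2 - 4*z, 2*sin(y), -4*x)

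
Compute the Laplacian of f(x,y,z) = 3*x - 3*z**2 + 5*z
-6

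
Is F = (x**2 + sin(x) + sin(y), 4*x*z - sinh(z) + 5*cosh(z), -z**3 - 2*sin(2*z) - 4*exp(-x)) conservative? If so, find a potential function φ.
No, ∇×F = (-4*x - 5*sinh(z) + cosh(z), -4*exp(-x), 4*z - cos(y)) ≠ 0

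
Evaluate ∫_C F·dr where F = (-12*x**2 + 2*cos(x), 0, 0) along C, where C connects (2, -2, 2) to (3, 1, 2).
-76 - 2*sin(2) + 2*sin(3)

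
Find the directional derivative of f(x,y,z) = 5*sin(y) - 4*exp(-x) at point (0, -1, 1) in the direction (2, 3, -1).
sqrt(14)*(8 + 15*cos(1))/14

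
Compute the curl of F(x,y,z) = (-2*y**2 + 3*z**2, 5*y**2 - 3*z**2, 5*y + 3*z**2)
(6*z + 5, 6*z, 4*y)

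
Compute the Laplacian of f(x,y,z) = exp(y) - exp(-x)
exp(y) - exp(-x)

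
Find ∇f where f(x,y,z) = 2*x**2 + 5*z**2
(4*x, 0, 10*z)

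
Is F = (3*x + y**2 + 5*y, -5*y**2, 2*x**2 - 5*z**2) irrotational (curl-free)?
No, ∇×F = (0, -4*x, -2*y - 5)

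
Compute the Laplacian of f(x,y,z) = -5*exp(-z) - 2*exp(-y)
-5*exp(-z) - 2*exp(-y)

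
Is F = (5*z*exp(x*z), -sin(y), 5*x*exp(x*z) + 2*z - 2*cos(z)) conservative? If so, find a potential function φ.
Yes, F is conservative. φ = z**2 + 5*exp(x*z) - 2*sin(z) + cos(y)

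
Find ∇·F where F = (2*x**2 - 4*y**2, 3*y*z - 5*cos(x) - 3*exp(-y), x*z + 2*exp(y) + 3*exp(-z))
5*x + 3*z - 3*exp(-z) + 3*exp(-y)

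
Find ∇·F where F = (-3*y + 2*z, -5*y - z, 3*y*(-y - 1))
-5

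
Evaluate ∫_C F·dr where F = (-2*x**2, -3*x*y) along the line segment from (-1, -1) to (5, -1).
-84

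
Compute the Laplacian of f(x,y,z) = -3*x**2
-6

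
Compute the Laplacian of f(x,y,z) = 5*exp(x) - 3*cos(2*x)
5*exp(x) + 12*cos(2*x)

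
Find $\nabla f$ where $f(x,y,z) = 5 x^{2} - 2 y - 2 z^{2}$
(10*x, -2, -4*z)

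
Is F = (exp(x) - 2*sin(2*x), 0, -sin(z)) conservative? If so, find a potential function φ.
Yes, F is conservative. φ = exp(x) + cos(2*x) + cos(z)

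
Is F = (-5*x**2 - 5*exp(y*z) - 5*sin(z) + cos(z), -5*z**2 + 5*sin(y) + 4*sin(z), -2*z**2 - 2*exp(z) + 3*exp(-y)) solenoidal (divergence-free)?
No, ∇·F = -10*x - 4*z - 2*exp(z) + 5*cos(y)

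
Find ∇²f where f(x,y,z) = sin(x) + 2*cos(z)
-sin(x) - 2*cos(z)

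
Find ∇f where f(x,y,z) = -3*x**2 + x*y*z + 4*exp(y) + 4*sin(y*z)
(-6*x + y*z, x*z + 4*z*cos(y*z) + 4*exp(y), y*(x + 4*cos(y*z)))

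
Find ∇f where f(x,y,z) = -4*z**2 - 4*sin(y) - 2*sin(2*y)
(0, -4*cos(y) - 4*cos(2*y), -8*z)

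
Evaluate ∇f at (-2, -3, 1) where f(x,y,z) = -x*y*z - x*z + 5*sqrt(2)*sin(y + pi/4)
(2, 5*sqrt(2)*sin(pi/4 + 3) + 2, -4)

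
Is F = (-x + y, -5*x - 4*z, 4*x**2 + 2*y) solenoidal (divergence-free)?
No, ∇·F = -1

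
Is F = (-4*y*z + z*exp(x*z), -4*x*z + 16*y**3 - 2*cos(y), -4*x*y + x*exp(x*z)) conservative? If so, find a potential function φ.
Yes, F is conservative. φ = -4*x*y*z + 4*y**4 + exp(x*z) - 2*sin(y)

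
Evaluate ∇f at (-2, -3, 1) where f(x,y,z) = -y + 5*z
(0, -1, 5)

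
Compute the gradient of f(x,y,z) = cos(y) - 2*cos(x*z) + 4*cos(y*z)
(2*z*sin(x*z), -4*z*sin(y*z) - sin(y), 2*x*sin(x*z) - 4*y*sin(y*z))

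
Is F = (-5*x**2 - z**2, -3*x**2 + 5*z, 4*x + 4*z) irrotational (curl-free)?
No, ∇×F = (-5, -2*z - 4, -6*x)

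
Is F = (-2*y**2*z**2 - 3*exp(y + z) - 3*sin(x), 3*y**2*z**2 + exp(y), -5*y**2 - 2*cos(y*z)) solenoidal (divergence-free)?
No, ∇·F = 6*y*z**2 + 2*y*sin(y*z) + exp(y) - 3*cos(x)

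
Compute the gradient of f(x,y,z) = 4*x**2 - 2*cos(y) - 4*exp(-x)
(8*x + 4*exp(-x), 2*sin(y), 0)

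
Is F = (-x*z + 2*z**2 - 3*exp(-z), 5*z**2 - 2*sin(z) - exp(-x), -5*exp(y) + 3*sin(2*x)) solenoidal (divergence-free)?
No, ∇·F = -z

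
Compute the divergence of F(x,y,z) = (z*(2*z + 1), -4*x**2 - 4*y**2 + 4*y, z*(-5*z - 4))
-8*y - 10*z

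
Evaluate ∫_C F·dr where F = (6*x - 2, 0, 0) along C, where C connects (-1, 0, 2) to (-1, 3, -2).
0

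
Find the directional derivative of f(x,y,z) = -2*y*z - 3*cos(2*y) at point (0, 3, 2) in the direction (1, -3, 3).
-6*sqrt(19)*(3*sin(6) + 1)/19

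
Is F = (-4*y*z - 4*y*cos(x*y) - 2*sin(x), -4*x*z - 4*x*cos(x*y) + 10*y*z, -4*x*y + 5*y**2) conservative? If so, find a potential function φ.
Yes, F is conservative. φ = -4*x*y*z + 5*y**2*z - 4*sin(x*y) + 2*cos(x)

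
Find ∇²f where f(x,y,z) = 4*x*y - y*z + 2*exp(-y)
2*exp(-y)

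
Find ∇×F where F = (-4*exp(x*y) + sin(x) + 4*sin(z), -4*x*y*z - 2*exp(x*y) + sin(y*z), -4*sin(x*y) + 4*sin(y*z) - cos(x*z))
(4*x*y - 4*x*cos(x*y) - y*cos(y*z) + 4*z*cos(y*z), 4*y*cos(x*y) - z*sin(x*z) + 4*cos(z), 4*x*exp(x*y) - 4*y*z - 2*y*exp(x*y))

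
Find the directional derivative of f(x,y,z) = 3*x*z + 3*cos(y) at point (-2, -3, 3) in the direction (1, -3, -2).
3*sqrt(14)*(7 - 3*sin(3))/14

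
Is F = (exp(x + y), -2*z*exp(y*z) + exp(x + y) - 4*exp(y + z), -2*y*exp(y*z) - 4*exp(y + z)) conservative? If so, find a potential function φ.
Yes, F is conservative. φ = -2*exp(y*z) + exp(x + y) - 4*exp(y + z)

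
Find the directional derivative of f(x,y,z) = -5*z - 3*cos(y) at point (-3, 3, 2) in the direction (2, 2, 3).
3*sqrt(17)*(-5 + 2*sin(3))/17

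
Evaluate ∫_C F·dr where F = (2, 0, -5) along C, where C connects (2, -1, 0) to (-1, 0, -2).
4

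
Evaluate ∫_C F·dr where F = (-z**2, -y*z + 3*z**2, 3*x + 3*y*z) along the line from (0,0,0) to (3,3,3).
99/2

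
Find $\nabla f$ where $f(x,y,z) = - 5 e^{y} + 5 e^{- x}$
(-5*exp(-x), -5*exp(y), 0)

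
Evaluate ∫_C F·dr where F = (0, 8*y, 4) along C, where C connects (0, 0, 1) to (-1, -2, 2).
20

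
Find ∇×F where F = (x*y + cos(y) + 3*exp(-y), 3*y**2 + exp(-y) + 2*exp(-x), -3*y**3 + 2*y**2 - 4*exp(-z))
(y*(4 - 9*y), 0, -x + sin(y) + 3*exp(-y) - 2*exp(-x))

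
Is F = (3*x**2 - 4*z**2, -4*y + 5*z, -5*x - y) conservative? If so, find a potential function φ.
No, ∇×F = (-6, 5 - 8*z, 0) ≠ 0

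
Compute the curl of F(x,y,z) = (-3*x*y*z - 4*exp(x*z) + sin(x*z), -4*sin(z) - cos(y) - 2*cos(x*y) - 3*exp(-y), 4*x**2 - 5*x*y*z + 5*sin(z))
(-5*x*z + 4*cos(z), -3*x*y - 4*x*exp(x*z) + x*cos(x*z) - 8*x + 5*y*z, 3*x*z + 2*y*sin(x*y))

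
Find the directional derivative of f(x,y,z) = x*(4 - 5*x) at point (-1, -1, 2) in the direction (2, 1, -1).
14*sqrt(6)/3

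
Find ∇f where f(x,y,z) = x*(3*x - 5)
(6*x - 5, 0, 0)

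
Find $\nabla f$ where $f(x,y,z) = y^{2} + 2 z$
(0, 2*y, 2)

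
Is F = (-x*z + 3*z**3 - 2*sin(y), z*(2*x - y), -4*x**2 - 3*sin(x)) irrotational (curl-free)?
No, ∇×F = (-2*x + y, 7*x + 9*z**2 + 3*cos(x), 2*z + 2*cos(y))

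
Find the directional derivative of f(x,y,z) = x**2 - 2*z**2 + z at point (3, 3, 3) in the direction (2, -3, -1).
23*sqrt(14)/14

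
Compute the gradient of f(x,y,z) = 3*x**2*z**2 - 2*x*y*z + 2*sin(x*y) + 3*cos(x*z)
(6*x*z**2 - 2*y*z + 2*y*cos(x*y) - 3*z*sin(x*z), 2*x*(-z + cos(x*y)), x*(6*x*z - 2*y - 3*sin(x*z)))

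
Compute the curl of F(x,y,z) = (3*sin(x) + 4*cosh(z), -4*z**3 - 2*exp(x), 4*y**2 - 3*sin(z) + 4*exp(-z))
(8*y + 12*z**2, 4*sinh(z), -2*exp(x))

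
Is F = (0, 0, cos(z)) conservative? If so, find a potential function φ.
Yes, F is conservative. φ = sin(z)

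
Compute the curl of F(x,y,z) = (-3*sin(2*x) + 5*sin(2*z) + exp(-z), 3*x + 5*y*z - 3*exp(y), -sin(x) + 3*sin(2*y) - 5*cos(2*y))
(-5*y + 10*sin(2*y) + 6*cos(2*y), cos(x) + 10*cos(2*z) - exp(-z), 3)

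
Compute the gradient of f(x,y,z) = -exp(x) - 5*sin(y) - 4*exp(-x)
(-exp(x) + 4*exp(-x), -5*cos(y), 0)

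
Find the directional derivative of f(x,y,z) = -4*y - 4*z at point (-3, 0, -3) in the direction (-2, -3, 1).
4*sqrt(14)/7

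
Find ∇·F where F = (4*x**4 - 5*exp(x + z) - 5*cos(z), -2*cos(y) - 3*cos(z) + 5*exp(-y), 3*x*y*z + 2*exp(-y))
16*x**3 + 3*x*y - 5*exp(x + z) + 2*sin(y) - 5*exp(-y)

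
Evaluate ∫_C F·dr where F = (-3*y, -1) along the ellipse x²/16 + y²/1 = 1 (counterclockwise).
12*pi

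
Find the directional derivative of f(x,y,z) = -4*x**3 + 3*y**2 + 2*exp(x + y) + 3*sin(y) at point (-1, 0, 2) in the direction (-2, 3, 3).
sqrt(22)*(2 + 33*E)*exp(-1)/22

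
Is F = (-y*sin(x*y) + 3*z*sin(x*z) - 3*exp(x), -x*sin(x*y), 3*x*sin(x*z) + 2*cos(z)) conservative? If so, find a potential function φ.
Yes, F is conservative. φ = -3*exp(x) + 2*sin(z) + cos(x*y) - 3*cos(x*z)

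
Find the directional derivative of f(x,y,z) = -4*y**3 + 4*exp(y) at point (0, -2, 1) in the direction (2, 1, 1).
sqrt(6)*(2/3 - 8*exp(2))*exp(-2)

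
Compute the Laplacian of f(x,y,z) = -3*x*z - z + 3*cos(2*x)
-12*cos(2*x)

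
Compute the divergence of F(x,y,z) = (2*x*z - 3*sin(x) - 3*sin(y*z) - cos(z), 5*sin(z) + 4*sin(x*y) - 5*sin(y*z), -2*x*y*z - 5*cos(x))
-2*x*y + 4*x*cos(x*y) - 5*z*cos(y*z) + 2*z - 3*cos(x)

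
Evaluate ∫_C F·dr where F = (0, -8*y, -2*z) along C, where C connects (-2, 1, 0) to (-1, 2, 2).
-16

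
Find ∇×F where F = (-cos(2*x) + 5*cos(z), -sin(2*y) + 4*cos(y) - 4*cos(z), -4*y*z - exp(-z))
(-4*z - 4*sin(z), -5*sin(z), 0)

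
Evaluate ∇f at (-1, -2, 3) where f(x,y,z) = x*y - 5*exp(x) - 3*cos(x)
(-3*sin(1) - 2 - 5*exp(-1), -1, 0)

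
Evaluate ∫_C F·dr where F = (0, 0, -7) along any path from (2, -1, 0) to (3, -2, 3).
-21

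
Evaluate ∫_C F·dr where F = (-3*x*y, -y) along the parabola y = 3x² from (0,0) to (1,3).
-27/4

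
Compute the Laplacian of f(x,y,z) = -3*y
0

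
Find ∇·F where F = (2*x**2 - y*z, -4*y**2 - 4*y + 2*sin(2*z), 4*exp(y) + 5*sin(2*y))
4*x - 8*y - 4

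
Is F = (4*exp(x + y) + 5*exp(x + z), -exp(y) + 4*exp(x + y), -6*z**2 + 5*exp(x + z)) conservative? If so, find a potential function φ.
Yes, F is conservative. φ = -2*z**3 - exp(y) + 4*exp(x + y) + 5*exp(x + z)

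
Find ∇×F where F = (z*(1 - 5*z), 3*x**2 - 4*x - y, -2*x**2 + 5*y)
(5, 4*x - 10*z + 1, 6*x - 4)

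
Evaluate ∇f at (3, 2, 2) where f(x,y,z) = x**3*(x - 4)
(0, 0, 0)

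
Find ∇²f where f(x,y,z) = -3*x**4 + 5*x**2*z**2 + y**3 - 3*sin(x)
-26*x**2 + 6*y + 10*z**2 + 3*sin(x)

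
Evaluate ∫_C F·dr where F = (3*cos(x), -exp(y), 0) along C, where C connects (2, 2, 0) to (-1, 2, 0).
-3*sin(2) - 3*sin(1)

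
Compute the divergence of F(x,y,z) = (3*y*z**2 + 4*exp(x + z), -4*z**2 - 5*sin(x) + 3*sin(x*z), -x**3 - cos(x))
4*exp(x + z)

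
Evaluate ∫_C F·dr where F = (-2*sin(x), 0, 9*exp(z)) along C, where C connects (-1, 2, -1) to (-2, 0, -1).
-2*cos(1) + 2*cos(2)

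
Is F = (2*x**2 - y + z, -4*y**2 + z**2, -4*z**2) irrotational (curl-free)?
No, ∇×F = (-2*z, 1, 1)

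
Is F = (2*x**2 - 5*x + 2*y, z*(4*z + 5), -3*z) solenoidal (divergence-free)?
No, ∇·F = 4*x - 8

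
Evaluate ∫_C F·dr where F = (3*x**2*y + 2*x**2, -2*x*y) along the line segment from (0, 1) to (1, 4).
-61/12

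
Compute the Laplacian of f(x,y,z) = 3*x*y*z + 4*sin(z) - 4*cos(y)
-4*sin(z) + 4*cos(y)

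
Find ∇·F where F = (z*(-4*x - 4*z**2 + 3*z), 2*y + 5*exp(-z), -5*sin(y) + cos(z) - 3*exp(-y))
-4*z - sin(z) + 2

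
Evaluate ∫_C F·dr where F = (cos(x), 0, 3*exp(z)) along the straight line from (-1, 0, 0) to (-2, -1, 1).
-3 - sin(2) + sin(1) + 3*E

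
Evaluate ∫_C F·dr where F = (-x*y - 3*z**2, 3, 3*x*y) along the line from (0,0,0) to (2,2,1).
16/3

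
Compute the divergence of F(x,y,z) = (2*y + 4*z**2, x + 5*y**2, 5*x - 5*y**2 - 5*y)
10*y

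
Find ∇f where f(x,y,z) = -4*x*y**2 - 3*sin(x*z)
(-4*y**2 - 3*z*cos(x*z), -8*x*y, -3*x*cos(x*z))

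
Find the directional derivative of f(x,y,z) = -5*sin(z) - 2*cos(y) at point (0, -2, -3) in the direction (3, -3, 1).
sqrt(19)*(-5*cos(3) + 6*sin(2))/19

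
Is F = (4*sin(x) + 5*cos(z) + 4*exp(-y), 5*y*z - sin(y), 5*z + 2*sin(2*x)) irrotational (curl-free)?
No, ∇×F = (-5*y, -5*sin(z) - 4*cos(2*x), 4*exp(-y))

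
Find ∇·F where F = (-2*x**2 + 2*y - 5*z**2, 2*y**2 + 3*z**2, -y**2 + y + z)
-4*x + 4*y + 1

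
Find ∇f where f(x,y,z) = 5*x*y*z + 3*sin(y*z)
(5*y*z, z*(5*x + 3*cos(y*z)), y*(5*x + 3*cos(y*z)))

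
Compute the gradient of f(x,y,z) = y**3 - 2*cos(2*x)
(4*sin(2*x), 3*y**2, 0)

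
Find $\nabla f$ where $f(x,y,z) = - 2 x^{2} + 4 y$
(-4*x, 4, 0)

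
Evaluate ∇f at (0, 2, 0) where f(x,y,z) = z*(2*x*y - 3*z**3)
(0, 0, 0)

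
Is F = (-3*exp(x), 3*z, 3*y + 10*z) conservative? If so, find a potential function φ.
Yes, F is conservative. φ = 3*y*z + 5*z**2 - 3*exp(x)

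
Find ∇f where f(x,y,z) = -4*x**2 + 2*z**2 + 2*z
(-8*x, 0, 4*z + 2)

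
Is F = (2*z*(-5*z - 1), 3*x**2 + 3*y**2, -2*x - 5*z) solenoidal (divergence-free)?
No, ∇·F = 6*y - 5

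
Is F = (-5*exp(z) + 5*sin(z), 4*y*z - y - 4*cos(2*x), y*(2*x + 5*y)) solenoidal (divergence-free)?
No, ∇·F = 4*z - 1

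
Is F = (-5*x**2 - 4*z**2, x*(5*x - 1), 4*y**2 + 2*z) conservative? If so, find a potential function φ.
No, ∇×F = (8*y, -8*z, 10*x - 1) ≠ 0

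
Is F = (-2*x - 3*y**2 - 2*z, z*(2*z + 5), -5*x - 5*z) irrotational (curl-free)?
No, ∇×F = (-4*z - 5, 3, 6*y)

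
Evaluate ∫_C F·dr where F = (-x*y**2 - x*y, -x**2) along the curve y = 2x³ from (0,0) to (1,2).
-21/10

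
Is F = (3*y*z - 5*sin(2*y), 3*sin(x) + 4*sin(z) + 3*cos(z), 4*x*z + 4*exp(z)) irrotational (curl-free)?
No, ∇×F = (3*sin(z) - 4*cos(z), 3*y - 4*z, -3*z + 3*cos(x) + 10*cos(2*y))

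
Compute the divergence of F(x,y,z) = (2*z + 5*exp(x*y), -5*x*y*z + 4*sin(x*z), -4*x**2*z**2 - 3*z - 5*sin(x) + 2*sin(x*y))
-8*x**2*z - 5*x*z + 5*y*exp(x*y) - 3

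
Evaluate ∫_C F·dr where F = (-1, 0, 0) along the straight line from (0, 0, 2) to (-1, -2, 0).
1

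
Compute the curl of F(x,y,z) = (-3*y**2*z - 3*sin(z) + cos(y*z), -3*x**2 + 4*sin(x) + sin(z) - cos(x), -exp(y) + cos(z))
(-exp(y) - cos(z), -3*y**2 - y*sin(y*z) - 3*cos(z), -6*x + 6*y*z + z*sin(y*z) + sin(x) + 4*cos(x))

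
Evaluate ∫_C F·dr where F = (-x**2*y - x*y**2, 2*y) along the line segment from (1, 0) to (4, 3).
-63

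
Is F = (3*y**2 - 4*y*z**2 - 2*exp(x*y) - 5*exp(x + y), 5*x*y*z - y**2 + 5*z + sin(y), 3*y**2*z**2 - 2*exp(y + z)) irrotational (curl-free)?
No, ∇×F = (-5*x*y + 6*y*z**2 - 2*exp(y + z) - 5, -8*y*z, 2*x*exp(x*y) + 5*y*z - 6*y + 4*z**2 + 5*exp(x + y))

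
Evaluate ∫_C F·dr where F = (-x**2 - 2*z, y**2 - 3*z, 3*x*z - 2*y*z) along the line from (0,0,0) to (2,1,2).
-4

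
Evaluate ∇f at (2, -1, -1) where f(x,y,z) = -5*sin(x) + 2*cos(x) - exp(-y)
(-2*sin(2) - 5*cos(2), E, 0)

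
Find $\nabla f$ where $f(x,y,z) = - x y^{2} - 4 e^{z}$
(-y**2, -2*x*y, -4*exp(z))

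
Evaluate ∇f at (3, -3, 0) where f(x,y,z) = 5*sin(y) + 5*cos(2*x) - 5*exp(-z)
(-10*sin(6), 5*cos(3), 5)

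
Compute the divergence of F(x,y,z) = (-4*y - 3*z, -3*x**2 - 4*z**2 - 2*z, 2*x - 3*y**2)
0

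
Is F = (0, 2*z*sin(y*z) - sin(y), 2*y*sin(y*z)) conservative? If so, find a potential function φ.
Yes, F is conservative. φ = cos(y) - 2*cos(y*z)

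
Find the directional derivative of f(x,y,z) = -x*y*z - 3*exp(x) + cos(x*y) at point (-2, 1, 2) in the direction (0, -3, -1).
sqrt(10)*(-7 + 3*sin(2))/5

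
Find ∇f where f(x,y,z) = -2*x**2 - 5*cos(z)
(-4*x, 0, 5*sin(z))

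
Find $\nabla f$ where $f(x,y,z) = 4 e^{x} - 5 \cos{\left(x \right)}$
(4*exp(x) + 5*sin(x), 0, 0)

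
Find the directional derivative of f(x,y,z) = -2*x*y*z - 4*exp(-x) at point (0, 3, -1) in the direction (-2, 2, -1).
-20/3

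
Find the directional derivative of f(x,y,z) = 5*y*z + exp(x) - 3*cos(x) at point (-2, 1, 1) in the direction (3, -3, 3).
sqrt(3)*(-exp(2)*sin(2) + 1/3)*exp(-2)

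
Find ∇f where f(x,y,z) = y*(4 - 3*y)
(0, 4 - 6*y, 0)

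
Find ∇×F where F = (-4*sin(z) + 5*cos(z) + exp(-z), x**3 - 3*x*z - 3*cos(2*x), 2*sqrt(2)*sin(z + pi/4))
(3*x, -5*sin(z) - 4*cos(z) - exp(-z), 3*x**2 - 3*z + 6*sin(2*x))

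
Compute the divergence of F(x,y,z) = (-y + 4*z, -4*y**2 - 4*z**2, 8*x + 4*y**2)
-8*y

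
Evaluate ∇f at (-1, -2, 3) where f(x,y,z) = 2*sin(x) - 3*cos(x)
(-3*sin(1) + 2*cos(1), 0, 0)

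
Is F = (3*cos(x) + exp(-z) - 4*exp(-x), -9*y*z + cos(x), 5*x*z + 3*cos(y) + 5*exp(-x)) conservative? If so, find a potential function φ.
No, ∇×F = (9*y - 3*sin(y), -5*z - exp(-z) + 5*exp(-x), -sin(x)) ≠ 0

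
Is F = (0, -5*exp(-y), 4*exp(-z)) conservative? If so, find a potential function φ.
Yes, F is conservative. φ = -4*exp(-z) + 5*exp(-y)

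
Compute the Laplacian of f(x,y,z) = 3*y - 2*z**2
-4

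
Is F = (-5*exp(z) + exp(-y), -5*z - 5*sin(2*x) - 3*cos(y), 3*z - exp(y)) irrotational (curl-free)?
No, ∇×F = (5 - exp(y), -5*exp(z), -10*cos(2*x) + exp(-y))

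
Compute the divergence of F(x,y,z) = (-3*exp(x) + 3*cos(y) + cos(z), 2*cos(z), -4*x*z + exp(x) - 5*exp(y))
-4*x - 3*exp(x)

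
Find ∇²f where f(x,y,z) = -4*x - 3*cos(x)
3*cos(x)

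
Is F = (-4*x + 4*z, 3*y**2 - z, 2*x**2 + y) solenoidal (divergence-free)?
No, ∇·F = 6*y - 4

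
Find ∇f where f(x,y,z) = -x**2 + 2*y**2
(-2*x, 4*y, 0)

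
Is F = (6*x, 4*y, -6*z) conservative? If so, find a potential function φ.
Yes, F is conservative. φ = 3*x**2 + 2*y**2 - 3*z**2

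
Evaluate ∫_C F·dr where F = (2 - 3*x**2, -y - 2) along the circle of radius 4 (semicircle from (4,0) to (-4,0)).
112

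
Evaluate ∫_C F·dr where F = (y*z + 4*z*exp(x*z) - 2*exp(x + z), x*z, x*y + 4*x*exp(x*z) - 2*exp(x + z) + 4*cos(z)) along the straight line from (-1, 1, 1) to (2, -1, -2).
-4*sin(2) - 4*sin(1) - 4*exp(-1) + 4*exp(-4) + 5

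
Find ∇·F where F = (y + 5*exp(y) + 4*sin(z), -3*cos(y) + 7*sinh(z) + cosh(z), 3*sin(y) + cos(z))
3*sin(y) - sin(z)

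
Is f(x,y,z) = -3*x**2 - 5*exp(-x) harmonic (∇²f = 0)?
No, ∇²f = -6 - 5*exp(-x)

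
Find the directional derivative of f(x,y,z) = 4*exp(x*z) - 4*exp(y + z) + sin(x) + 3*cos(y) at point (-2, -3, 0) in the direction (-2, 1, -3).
sqrt(14)*(8 + 3*exp(3)*sin(3) - 2*exp(3)*cos(2) + 24*exp(3))*exp(-3)/14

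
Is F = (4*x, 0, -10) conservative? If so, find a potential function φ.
Yes, F is conservative. φ = 2*x**2 - 10*z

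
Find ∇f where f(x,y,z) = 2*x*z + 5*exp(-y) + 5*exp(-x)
(2*z - 5*exp(-x), -5*exp(-y), 2*x)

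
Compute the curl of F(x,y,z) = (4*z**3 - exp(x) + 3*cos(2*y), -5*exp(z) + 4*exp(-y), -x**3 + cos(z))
(5*exp(z), 3*x**2 + 12*z**2, 6*sin(2*y))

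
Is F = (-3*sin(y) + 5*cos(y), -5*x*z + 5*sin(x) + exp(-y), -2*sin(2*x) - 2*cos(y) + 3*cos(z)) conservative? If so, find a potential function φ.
No, ∇×F = (5*x + 2*sin(y), 4*cos(2*x), -5*z + 5*sin(y) + 5*cos(x) + 3*cos(y)) ≠ 0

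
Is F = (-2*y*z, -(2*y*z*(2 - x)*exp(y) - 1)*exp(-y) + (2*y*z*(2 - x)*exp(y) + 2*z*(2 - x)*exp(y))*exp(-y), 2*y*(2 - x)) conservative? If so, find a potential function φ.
Yes, F is conservative. φ = (2*y*z*(2 - x)*exp(y) - 1)*exp(-y)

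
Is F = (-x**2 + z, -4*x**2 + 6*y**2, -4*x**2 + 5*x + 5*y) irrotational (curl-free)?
No, ∇×F = (5, 8*x - 4, -8*x)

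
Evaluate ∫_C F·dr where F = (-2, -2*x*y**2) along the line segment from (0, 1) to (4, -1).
-16/3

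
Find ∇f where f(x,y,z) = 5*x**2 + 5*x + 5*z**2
(10*x + 5, 0, 10*z)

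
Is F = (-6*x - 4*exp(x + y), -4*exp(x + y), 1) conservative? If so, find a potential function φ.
Yes, F is conservative. φ = -3*x**2 + z - 4*exp(x + y)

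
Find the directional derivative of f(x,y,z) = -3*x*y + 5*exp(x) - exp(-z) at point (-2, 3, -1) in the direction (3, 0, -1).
sqrt(10)*(-27*exp(2) - exp(3) + 15)*exp(-2)/10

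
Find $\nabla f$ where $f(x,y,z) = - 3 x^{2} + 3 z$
(-6*x, 0, 3)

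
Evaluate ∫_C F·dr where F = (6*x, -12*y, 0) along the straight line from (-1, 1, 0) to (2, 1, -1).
9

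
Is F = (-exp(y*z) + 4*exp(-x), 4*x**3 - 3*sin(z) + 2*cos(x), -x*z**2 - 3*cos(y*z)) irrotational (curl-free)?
No, ∇×F = (3*z*sin(y*z) + 3*cos(z), -y*exp(y*z) + z**2, 12*x**2 + z*exp(y*z) - 2*sin(x))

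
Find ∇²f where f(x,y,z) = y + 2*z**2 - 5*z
4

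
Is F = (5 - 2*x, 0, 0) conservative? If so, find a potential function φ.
Yes, F is conservative. φ = x*(5 - x)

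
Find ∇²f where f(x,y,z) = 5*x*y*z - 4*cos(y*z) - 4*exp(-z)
4*y**2*cos(y*z) + 4*z**2*cos(y*z) - 4*exp(-z)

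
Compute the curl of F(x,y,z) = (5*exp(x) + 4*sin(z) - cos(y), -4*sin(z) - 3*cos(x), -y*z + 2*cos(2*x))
(-z + 4*cos(z), 4*sin(2*x) + 4*cos(z), 3*sin(x) - sin(y))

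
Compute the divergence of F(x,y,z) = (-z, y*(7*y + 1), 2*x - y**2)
14*y + 1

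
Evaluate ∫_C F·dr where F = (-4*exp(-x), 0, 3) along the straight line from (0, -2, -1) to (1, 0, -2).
-7 + 4*exp(-1)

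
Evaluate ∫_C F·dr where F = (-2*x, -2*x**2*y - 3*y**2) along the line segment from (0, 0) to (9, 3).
-945/2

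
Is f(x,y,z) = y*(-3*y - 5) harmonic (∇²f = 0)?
No, ∇²f = -6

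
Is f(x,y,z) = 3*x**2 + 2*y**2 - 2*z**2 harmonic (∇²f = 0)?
No, ∇²f = 6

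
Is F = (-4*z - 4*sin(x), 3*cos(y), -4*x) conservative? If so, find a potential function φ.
Yes, F is conservative. φ = -4*x*z + 3*sin(y) + 4*cos(x)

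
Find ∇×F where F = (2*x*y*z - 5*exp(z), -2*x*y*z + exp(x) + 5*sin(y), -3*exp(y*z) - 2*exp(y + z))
(2*x*y - 3*z*exp(y*z) - 2*exp(y + z), 2*x*y - 5*exp(z), -2*x*z - 2*y*z + exp(x))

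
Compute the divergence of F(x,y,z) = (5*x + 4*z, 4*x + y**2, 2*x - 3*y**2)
2*y + 5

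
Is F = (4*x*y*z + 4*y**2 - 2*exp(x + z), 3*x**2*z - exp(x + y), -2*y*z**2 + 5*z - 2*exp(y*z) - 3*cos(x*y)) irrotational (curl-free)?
No, ∇×F = (-3*x**2 + 3*x*sin(x*y) - 2*z**2 - 2*z*exp(y*z), 4*x*y - 3*y*sin(x*y) - 2*exp(x + z), 2*x*z - 8*y - exp(x + y))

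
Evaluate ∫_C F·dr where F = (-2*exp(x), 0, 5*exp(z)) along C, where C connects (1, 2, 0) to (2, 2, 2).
-5 + 2*E + 3*exp(2)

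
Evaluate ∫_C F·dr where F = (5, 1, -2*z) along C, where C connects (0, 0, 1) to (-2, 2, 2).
-11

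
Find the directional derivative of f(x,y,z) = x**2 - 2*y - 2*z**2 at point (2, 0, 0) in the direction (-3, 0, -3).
-2*sqrt(2)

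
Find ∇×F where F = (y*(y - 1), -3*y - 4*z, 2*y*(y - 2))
(4*y, 0, 1 - 2*y)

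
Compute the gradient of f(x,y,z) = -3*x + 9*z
(-3, 0, 9)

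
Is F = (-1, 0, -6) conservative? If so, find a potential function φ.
Yes, F is conservative. φ = -x - 6*z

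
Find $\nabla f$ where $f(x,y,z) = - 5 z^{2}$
(0, 0, -10*z)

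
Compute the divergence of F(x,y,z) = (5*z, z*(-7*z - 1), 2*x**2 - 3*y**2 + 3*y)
0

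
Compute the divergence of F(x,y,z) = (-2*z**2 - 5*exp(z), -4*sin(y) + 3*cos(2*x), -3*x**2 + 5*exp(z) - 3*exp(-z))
5*exp(z) - 4*cos(y) + 3*exp(-z)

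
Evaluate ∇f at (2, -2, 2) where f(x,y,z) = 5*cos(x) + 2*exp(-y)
(-5*sin(2), -2*exp(2), 0)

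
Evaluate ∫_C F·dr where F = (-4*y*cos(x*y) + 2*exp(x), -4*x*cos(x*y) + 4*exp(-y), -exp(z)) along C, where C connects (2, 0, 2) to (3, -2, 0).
-5*exp(2) + 4*sin(6) + 3 + 2*exp(3)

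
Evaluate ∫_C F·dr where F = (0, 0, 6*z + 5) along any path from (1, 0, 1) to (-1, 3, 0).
-8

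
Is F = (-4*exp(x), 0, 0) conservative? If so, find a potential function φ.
Yes, F is conservative. φ = -4*exp(x)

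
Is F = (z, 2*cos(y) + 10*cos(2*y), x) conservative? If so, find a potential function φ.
Yes, F is conservative. φ = x*z + 2*sin(y) + 5*sin(2*y)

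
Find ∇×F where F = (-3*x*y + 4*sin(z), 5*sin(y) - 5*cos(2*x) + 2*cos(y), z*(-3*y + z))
(-3*z, 4*cos(z), 3*x + 10*sin(2*x))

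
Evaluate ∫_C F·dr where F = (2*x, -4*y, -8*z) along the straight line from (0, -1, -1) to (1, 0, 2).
-9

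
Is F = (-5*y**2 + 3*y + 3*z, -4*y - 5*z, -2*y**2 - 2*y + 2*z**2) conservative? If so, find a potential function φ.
No, ∇×F = (3 - 4*y, 3, 10*y - 3) ≠ 0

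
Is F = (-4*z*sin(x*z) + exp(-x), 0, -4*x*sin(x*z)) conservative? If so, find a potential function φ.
Yes, F is conservative. φ = 4*cos(x*z) - exp(-x)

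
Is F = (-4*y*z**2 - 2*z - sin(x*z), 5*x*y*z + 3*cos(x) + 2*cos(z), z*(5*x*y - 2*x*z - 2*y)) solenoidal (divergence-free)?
No, ∇·F = 5*x*y + x*z - 2*y - z*cos(x*z)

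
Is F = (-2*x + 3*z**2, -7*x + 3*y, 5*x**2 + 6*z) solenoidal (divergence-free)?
No, ∇·F = 7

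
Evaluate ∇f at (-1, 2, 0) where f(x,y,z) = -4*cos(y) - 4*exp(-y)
(0, 4*exp(-2) + 4*sin(2), 0)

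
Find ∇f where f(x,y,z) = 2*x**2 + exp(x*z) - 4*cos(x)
(4*x + z*exp(x*z) + 4*sin(x), 0, x*exp(x*z))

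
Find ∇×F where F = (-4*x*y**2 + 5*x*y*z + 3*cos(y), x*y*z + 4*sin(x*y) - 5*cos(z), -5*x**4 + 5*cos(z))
(-x*y - 5*sin(z), 5*x*(4*x**2 + y), 8*x*y - 5*x*z + y*z + 4*y*cos(x*y) + 3*sin(y))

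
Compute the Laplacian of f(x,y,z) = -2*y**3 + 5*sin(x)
-12*y - 5*sin(x)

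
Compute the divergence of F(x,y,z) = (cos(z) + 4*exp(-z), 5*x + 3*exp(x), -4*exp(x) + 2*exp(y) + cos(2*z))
-2*sin(2*z)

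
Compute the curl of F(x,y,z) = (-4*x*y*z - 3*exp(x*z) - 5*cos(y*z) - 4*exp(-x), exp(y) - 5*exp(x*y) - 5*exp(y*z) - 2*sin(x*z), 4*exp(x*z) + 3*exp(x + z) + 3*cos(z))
(2*x*cos(x*z) + 5*y*exp(y*z), -4*x*y - 3*x*exp(x*z) + 5*y*sin(y*z) - 4*z*exp(x*z) - 3*exp(x + z), 4*x*z - 5*y*exp(x*y) - 5*z*sin(y*z) - 2*z*cos(x*z))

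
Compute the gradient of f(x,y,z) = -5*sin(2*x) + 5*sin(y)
(-10*cos(2*x), 5*cos(y), 0)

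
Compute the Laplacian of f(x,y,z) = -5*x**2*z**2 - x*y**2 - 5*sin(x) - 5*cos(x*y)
-10*x**2 + x*(5*x*cos(x*y) - 2) + 5*y**2*cos(x*y) - 10*z**2 + 5*sin(x)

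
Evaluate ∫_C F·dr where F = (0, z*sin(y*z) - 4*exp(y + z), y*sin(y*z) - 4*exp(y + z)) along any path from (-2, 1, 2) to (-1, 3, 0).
-1 + cos(2)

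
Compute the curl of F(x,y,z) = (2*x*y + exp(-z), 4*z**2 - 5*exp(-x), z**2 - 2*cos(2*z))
(-8*z, -exp(-z), -2*x + 5*exp(-x))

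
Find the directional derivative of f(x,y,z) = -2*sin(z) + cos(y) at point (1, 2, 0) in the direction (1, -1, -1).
sqrt(3)*(sin(2) + 2)/3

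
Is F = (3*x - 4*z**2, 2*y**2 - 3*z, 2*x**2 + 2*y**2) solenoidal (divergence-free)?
No, ∇·F = 4*y + 3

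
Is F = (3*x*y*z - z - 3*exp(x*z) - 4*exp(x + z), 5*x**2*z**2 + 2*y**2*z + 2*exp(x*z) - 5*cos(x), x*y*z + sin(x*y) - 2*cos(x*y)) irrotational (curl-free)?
No, ∇×F = (-10*x**2*z + x*z - 2*x*exp(x*z) + 2*x*sin(x*y) + x*cos(x*y) - 2*y**2, 3*x*y - 3*x*exp(x*z) - y*z - 2*y*sin(x*y) - y*cos(x*y) - 4*exp(x + z) - 1, 10*x*z**2 - 3*x*z + 2*z*exp(x*z) + 5*sin(x))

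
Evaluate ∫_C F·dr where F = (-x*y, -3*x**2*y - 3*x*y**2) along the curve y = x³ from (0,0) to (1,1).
-89/40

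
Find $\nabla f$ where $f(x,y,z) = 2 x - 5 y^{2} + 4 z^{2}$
(2, -10*y, 8*z)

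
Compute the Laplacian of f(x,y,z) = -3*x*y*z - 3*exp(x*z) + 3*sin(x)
-3*x**2*exp(x*z) - 3*z**2*exp(x*z) - 3*sin(x)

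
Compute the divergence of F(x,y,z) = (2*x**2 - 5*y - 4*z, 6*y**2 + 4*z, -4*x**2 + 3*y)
4*x + 12*y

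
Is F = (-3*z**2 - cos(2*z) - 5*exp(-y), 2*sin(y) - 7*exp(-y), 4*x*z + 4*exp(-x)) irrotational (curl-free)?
No, ∇×F = (0, -10*z + 2*sin(2*z) + 4*exp(-x), -5*exp(-y))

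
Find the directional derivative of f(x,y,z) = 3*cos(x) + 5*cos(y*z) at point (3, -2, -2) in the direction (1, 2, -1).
sqrt(6)*(10*sin(4) - 3*sin(3))/6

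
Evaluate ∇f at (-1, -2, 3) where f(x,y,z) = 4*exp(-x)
(-4*E, 0, 0)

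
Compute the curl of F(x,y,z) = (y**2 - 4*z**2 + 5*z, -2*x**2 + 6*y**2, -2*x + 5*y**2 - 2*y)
(10*y - 2, 7 - 8*z, -4*x - 2*y)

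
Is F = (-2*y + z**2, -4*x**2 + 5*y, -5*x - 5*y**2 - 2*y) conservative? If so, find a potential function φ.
No, ∇×F = (-10*y - 2, 2*z + 5, 2 - 8*x) ≠ 0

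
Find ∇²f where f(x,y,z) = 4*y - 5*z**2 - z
-10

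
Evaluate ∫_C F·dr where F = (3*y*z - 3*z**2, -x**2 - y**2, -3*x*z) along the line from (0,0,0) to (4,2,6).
-760/3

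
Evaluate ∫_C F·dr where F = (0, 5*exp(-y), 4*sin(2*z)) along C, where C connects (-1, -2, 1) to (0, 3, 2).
2*cos(2) - 5*exp(-3) - 2*cos(4) + 5*exp(2)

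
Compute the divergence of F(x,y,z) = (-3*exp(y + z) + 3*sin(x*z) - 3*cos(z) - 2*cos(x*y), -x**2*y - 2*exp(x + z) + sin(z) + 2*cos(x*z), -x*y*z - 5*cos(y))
-x**2 - x*y + 2*y*sin(x*y) + 3*z*cos(x*z)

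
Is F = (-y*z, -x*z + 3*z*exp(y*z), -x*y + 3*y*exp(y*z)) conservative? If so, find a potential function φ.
Yes, F is conservative. φ = -x*y*z + 3*exp(y*z)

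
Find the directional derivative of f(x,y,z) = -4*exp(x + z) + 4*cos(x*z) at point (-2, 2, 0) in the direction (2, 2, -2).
0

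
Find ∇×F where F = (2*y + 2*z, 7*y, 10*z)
(0, 2, -2)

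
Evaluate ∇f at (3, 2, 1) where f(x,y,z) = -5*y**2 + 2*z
(0, -20, 2)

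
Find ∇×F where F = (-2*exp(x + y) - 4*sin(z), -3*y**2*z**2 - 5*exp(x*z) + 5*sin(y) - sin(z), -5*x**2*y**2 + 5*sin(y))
(-10*x**2*y + 5*x*exp(x*z) + 6*y**2*z + 5*cos(y) + cos(z), 10*x*y**2 - 4*cos(z), -5*z*exp(x*z) + 2*exp(x + y))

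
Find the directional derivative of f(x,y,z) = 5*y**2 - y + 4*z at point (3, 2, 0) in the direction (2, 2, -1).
34/3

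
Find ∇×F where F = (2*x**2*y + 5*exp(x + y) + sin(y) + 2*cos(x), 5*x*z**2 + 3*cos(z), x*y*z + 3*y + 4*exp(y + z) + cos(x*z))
(-9*x*z + 4*exp(y + z) + 3*sin(z) + 3, z*(-y + sin(x*z)), -2*x**2 + 5*z**2 - 5*exp(x + y) - cos(y))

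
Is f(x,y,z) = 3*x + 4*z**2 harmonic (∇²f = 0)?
No, ∇²f = 8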